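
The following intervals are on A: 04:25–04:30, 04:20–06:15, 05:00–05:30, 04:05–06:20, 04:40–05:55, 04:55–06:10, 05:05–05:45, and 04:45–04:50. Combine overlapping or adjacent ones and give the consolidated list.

Sort by start: 04:05-06:20, 04:20-06:15, 04:25-04:30, 04:40-05:55, 04:45-04:50, 04:55-06:10, 05:00-05:30, 05:05-05:45.
04:20-06:15 overlaps/touches 04:05-06:20 → extend to 04:05-06:20.
04:25-04:30 overlaps/touches 04:05-06:20 → extend to 04:05-06:20.
04:40-05:55 overlaps/touches 04:05-06:20 → extend to 04:05-06:20.
04:45-04:50 overlaps/touches 04:05-06:20 → extend to 04:05-06:20.
04:55-06:10 overlaps/touches 04:05-06:20 → extend to 04:05-06:20.
05:00-05:30 overlaps/touches 04:05-06:20 → extend to 04:05-06:20.
05:05-05:45 overlaps/touches 04:05-06:20 → extend to 04:05-06:20.

04:05-06:20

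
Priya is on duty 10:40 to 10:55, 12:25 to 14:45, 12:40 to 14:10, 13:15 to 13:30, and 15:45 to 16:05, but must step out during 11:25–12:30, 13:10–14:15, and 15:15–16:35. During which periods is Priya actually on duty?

10:40-10:55, 12:30-13:10, 14:15-14:45

A, merged: 10:40-10:55, 12:25-14:45, 15:45-16:05.
10:40-10:55: no B overlap → unchanged.
12:25-14:45 minus B → 12:30-13:10, 14:15-14:45.
15:45-16:05: fully covered by B → removed.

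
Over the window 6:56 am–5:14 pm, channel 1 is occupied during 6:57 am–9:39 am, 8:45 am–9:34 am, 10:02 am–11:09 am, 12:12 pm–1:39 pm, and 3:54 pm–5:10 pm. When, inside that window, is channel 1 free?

6:56 am–6:57 am, 9:39 am–10:02 am, 11:09 am–12:12 pm, 1:39 pm–3:54 pm, 5:10 pm–5:14 pm

The merged coverage is 6:57 am–9:39 am, 10:02 am–11:09 am, 12:12 pm–1:39 pm, 3:54 pm–5:10 pm.
Gaps within 6:56 am–5:14 pm: 6:56 am–6:57 am, 9:39 am–10:02 am, 11:09 am–12:12 pm, 1:39 pm–3:54 pm, 5:10 pm–5:14 pm.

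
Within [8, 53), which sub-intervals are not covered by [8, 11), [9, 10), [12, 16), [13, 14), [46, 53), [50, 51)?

[11, 12) ∪ [16, 46)

After merging, the occupied span is [8, 11), [12, 16), [46, 53).
Complement within [8, 53): [11, 12), [16, 46).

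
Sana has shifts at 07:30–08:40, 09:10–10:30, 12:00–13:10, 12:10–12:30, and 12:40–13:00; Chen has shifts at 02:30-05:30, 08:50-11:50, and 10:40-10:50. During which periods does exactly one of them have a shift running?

A, merged: 07:30–08:40, 09:10–10:30, 12:00–13:10.
B, merged: 02:30–05:30, 08:50–11:50.
A but not B: 07:30–08:40, 12:00–13:10.
B but not A: 02:30–05:30, 08:50–09:10, 10:30–11:50.
Combining gives A △ B.

02:30–05:30, 07:30–08:40, 08:50–09:10, 10:30–11:50, 12:00–13:10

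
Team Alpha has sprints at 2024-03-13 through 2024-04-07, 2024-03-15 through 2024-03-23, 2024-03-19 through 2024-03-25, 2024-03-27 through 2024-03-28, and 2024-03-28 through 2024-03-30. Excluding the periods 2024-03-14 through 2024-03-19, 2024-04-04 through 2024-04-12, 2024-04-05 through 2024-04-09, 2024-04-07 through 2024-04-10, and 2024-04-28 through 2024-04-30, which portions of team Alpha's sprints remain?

2024-03-13 through 2024-03-13, 2024-03-20 through 2024-04-03

A, merged: 2024-03-13 through 2024-04-07.
B, merged: 2024-03-14 through 2024-03-19, 2024-04-04 through 2024-04-12, 2024-04-28 through 2024-04-30.
2024-03-13 through 2024-04-07 \ B = 2024-03-13 through 2024-03-13, 2024-03-20 through 2024-04-03.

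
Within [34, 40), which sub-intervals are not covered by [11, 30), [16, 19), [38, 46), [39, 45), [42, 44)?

After merging, the occupied span is [11, 30), [38, 46).
Uncovered inside [34, 40): [34, 38).

[34, 38)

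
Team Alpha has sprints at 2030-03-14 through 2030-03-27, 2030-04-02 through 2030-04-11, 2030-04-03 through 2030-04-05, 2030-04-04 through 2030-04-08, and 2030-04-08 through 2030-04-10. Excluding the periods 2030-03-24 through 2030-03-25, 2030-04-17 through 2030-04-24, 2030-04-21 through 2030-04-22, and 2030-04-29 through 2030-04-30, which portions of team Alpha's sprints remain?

2030-03-14 through 2030-03-23, 2030-03-26 through 2030-03-27, 2030-04-02 through 2030-04-11

A, merged: 2030-03-14 through 2030-03-27, 2030-04-02 through 2030-04-11.
B, merged: 2030-03-24 through 2030-03-25, 2030-04-17 through 2030-04-24, 2030-04-29 through 2030-04-30.
2030-03-14 through 2030-03-27 minus B → 2030-03-14 through 2030-03-23, 2030-03-26 through 2030-03-27.
2030-04-02 through 2030-04-11: no B overlap → unchanged.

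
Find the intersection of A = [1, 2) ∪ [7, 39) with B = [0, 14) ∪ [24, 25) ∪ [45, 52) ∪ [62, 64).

[1, 2) overlaps B on [1, 2).
[7, 39) overlaps B on [7, 14), [24, 25).

[1, 2) ∪ [7, 14) ∪ [24, 25)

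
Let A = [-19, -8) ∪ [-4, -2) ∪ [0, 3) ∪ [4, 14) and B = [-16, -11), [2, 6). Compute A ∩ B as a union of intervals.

[-16, -11) ∪ [2, 3) ∪ [4, 6)

[-19, -8) overlaps B on [-16, -11).
[-4, -2) falls entirely outside B.
[0, 3) overlaps B on [2, 3).
[4, 14) overlaps B on [4, 6).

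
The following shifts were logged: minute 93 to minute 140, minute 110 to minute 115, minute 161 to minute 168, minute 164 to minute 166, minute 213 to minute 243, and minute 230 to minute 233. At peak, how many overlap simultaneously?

2

Sweep endpoints in order; track running count of active intervals.
Peak of 2 reached at minute 110.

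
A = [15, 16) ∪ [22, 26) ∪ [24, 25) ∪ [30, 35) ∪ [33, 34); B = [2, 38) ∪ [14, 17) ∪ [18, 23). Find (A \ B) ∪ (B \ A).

Merge the first list: [15, 16), [22, 26), [30, 35).
Merge the second list: [2, 38).
A but not B: none.
B but not A: [2, 15), [16, 22), [26, 30), [35, 38).
Combining gives A △ B.

[2, 15) ∪ [16, 22) ∪ [26, 30) ∪ [35, 38)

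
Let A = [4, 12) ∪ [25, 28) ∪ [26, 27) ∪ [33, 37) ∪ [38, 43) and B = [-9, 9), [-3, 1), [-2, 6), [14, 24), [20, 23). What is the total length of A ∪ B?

Merge the first list: [4, 12), [25, 28), [33, 37), [38, 43).
Merge the second list: [-9, 9), [14, 24).
A ∪ B = [-9, 12), [14, 24), [25, 28), [33, 37), [38, 43).
Total: 21 + 10 + 3 + 4 + 5 = 43.

43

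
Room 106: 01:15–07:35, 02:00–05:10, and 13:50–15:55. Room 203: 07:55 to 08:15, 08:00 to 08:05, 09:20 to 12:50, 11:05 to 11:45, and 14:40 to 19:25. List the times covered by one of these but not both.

01:15-07:35, 07:55-08:15, 09:20-12:50, 13:50-14:40, 15:55-19:25

First set merges to 01:15-07:35, 13:50-15:55.
Second set merges to 07:55-08:15, 09:20-12:50, 14:40-19:25.
A \ B = 01:15-07:35, 13:50-14:40.
B \ A = 07:55-08:15, 09:20-12:50, 15:55-19:25.
Union of the two gives the symmetric difference.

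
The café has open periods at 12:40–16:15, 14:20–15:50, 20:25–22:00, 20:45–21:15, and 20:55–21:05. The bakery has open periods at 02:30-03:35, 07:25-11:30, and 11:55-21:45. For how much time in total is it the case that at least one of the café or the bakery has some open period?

First set merges to 12:40–16:15, 20:25–22:00.
A ∪ B = 02:30–03:35, 07:25–11:30, 11:55–22:00.
Total: 1 h 5 min + 4 h 5 min + 10 h 5 min = 15 h 15 min.

15 h 15 min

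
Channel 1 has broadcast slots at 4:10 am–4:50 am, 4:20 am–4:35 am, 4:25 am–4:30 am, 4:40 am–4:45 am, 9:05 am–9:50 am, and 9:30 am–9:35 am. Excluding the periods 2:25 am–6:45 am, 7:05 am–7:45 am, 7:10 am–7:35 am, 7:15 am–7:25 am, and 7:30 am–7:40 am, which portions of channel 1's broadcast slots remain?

9:05 am–9:50 am

First set merges to 4:10 am–4:50 am, 9:05 am–9:50 am.
Second set merges to 2:25 am–6:45 am, 7:05 am–7:45 am.
4:10 am–4:50 am lies entirely inside B → drops out.
9:05 am–9:50 am is untouched.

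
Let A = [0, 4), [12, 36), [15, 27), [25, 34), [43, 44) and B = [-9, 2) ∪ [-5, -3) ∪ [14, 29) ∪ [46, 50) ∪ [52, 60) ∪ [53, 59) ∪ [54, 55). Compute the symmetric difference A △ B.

[-9, 0) ∪ [2, 4) ∪ [12, 14) ∪ [29, 36) ∪ [43, 44) ∪ [46, 50) ∪ [52, 60)

First set merges to [0, 4), [12, 36), [43, 44).
Second set merges to [-9, 2), [14, 29), [46, 50), [52, 60).
Only in the first: [2, 4), [12, 14), [29, 36), [43, 44).
Only in the second: [-9, 0), [46, 50), [52, 60).
Together these are the periods covered by exactly one.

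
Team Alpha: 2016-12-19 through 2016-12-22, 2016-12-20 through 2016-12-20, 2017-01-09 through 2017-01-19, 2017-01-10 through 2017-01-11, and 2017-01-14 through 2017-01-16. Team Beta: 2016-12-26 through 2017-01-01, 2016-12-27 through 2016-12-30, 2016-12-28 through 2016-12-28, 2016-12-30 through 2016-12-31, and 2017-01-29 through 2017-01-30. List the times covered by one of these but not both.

Merge the first list: 2016-12-19 through 2016-12-22, 2017-01-09 through 2017-01-19.
Merge the second list: 2016-12-26 through 2017-01-01, 2017-01-29 through 2017-01-30.
A \ B = 2016-12-19 through 2016-12-22, 2017-01-09 through 2017-01-19.
B \ A = 2016-12-26 through 2017-01-01, 2017-01-29 through 2017-01-30.
Union of the two gives the symmetric difference.

2016-12-19 through 2016-12-22, 2016-12-26 through 2017-01-01, 2017-01-09 through 2017-01-19, 2017-01-29 through 2017-01-30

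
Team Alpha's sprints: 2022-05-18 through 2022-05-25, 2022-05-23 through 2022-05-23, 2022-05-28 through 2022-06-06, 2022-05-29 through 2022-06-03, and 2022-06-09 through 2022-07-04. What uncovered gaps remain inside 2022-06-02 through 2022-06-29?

The merged coverage is 2022-05-18 through 2022-05-25, 2022-05-28 through 2022-06-06, 2022-06-09 through 2022-07-04.
Uncovered inside 2022-06-02 through 2022-06-29: 2022-06-07 through 2022-06-08.

2022-06-07 through 2022-06-08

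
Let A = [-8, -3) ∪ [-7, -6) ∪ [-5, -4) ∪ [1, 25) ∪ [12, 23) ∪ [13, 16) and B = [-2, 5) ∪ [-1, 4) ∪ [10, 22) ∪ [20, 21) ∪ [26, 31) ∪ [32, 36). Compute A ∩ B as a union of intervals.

A, merged: [-8, -3), [1, 25).
B, merged: [-2, 5), [10, 22), [26, 31), [32, 36).
[-8, -3): no overlap with the second set.
[1, 25) meets the second set on [1, 5), [10, 22).

[1, 5) ∪ [10, 22)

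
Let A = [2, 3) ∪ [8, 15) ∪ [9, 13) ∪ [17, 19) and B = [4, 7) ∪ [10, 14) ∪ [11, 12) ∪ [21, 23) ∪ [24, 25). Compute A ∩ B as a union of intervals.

[10, 14)

First set merges to [2, 3), [8, 15), [17, 19).
Second set merges to [4, 7), [10, 14), [21, 23), [24, 25).
[2, 3) meets no B interval.
[8, 15) ∩ B → [10, 14).
[17, 19) meets no B interval.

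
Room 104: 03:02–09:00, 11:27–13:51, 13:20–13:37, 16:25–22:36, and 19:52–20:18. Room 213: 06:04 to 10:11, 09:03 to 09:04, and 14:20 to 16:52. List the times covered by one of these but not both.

A, merged: 03:02–09:00, 11:27–13:51, 16:25–22:36.
B, merged: 06:04–10:11, 14:20–16:52.
A \ B = 03:02–06:04, 11:27–13:51, 16:52–22:36.
B \ A = 09:00–10:11, 14:20–16:25.
Union of the two gives the symmetric difference.

03:02–06:04, 09:00–10:11, 11:27–13:51, 14:20–16:25, 16:52–22:36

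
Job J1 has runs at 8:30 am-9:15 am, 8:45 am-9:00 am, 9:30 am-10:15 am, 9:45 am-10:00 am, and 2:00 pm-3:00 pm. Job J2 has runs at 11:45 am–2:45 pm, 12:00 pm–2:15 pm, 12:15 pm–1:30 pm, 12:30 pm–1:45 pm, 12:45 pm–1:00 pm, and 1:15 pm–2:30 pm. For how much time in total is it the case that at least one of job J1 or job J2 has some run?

4 h 45 min

A, merged: 8:30 am–9:15 am, 9:30 am–10:15 am, 2:00 pm–3:00 pm.
B, merged: 11:45 am–2:45 pm.
A ∪ B = 8:30 am–9:15 am, 9:30 am–10:15 am, 11:45 am–3:00 pm.
Total: 45 min + 45 min + 3 h 15 min = 4 h 45 min.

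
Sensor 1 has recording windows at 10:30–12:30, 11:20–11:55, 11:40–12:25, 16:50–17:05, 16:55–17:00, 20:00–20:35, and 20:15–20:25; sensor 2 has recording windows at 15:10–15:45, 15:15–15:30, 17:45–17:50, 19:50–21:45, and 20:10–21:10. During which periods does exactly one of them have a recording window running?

First set merges to 10:30–12:30, 16:50–17:05, 20:00–20:35.
Second set merges to 15:10–15:45, 17:45–17:50, 19:50–21:45.
Only in the first: 10:30–12:30, 16:50–17:05.
Only in the second: 15:10–15:45, 17:45–17:50, 19:50–20:00, 20:35–21:45.
Together these are the periods covered by exactly one.

10:30–12:30, 15:10–15:45, 16:50–17:05, 17:45–17:50, 19:50–20:00, 20:35–21:45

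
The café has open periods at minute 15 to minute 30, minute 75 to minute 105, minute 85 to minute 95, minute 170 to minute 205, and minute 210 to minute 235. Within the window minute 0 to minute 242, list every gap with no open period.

minute 0 to minute 15, minute 30 to minute 75, minute 105 to minute 170, minute 205 to minute 210, minute 235 to minute 242

Covered (merged): minute 15 to minute 30, minute 75 to minute 105, minute 170 to minute 205, minute 210 to minute 235.
Gaps within minute 0 to minute 242: minute 0 to minute 15, minute 30 to minute 75, minute 105 to minute 170, minute 205 to minute 210, minute 235 to minute 242.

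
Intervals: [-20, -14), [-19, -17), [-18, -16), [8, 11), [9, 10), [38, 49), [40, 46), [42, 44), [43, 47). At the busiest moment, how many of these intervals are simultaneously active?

At 43, 4 of the intervals are simultaneously active.
No point has more.

4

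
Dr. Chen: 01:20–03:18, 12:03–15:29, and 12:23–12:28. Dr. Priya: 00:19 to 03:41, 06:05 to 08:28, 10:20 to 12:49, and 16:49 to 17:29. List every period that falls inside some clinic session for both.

01:20–03:18, 12:03–12:49

First set merges to 01:20–03:18, 12:03–15:29.
01:20–03:18 ∩ B → 01:20–03:18.
12:03–15:29 ∩ B → 12:03–12:49.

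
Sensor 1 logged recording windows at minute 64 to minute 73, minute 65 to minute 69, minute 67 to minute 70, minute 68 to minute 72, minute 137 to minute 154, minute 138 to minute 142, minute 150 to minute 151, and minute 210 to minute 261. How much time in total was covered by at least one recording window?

77 minutes

Merged: minute 64 to minute 73, minute 137 to minute 154, minute 210 to minute 261.
Lengths: 9 minutes + 17 minutes + 51 minutes = 77 minutes.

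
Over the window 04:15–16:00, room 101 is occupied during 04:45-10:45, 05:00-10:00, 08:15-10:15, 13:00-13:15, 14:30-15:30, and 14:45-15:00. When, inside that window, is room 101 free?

After merging, the occupied span is 04:45–10:45, 13:00–13:15, 14:30–15:30.
Complement within 04:15–16:00: 04:15–04:45, 10:45–13:00, 13:15–14:30, 15:30–16:00.

04:15–04:45, 10:45–13:00, 13:15–14:30, 15:30–16:00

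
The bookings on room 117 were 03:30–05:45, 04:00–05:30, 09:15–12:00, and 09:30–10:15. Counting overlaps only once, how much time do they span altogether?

Merged: 03:30–05:45, 09:15–12:00.
Lengths: 2 h 15 min + 2 h 45 min = 5 h.

5 h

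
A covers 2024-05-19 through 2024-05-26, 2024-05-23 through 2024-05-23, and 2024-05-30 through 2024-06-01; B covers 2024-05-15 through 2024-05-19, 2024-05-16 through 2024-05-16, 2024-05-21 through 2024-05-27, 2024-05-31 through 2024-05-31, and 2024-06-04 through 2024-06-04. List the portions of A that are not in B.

First set merges to 2024-05-19 through 2024-05-26, 2024-05-30 through 2024-06-01.
Second set merges to 2024-05-15 through 2024-05-19, 2024-05-21 through 2024-05-27, 2024-05-31 through 2024-05-31, 2024-06-04 through 2024-06-04.
2024-05-19 through 2024-05-26 \ B = 2024-05-20 through 2024-05-20.
2024-05-30 through 2024-06-01 \ B = 2024-05-30 through 2024-05-30, 2024-06-01 through 2024-06-01.

2024-05-20 through 2024-05-20, 2024-05-30 through 2024-05-30, 2024-06-01 through 2024-06-01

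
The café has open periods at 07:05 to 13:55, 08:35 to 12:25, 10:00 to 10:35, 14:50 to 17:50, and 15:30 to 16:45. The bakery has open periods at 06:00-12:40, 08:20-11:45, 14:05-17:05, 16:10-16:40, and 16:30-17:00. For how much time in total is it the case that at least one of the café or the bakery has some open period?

11 h 40 min

First set merges to 07:05–13:55, 14:50–17:50.
Second set merges to 06:00–12:40, 14:05–17:05.
A ∪ B = 06:00–13:55, 14:05–17:50.
Total: 7 h 55 min + 3 h 45 min = 11 h 40 min.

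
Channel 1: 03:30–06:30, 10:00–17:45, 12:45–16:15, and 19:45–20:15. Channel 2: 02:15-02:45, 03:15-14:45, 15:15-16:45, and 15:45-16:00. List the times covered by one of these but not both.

Merge the first list: 03:30–06:30, 10:00–17:45, 19:45–20:15.
Merge the second list: 02:15–02:45, 03:15–14:45, 15:15–16:45.
A \ B = 14:45–15:15, 16:45–17:45, 19:45–20:15.
B \ A = 02:15–02:45, 03:15–03:30, 06:30–10:00.
Union of the two gives the symmetric difference.

02:15–02:45, 03:15–03:30, 06:30–10:00, 14:45–15:15, 16:45–17:45, 19:45–20:15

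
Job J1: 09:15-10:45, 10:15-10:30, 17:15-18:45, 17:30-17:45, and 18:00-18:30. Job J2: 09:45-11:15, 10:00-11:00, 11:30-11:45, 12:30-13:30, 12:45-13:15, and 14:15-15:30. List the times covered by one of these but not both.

First set merges to 09:15–10:45, 17:15–18:45.
Second set merges to 09:45–11:15, 11:30–11:45, 12:30–13:30, 14:15–15:30.
A \ B = 09:15–09:45, 17:15–18:45.
B \ A = 10:45–11:15, 11:30–11:45, 12:30–13:30, 14:15–15:30.
Union of the two gives the symmetric difference.

09:15–09:45, 10:45–11:15, 11:30–11:45, 12:30–13:30, 14:15–15:30, 17:15–18:45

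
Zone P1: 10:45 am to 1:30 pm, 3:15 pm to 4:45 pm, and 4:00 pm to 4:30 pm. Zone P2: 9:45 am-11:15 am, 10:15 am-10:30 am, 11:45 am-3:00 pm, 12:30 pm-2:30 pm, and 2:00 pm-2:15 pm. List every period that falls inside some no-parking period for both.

Merge the first list: 10:45 am–1:30 pm, 3:15 pm–4:45 pm.
Merge the second list: 9:45 am–11:15 am, 11:45 am–3:00 pm.
10:45 am–1:30 pm overlaps B on 10:45 am–11:15 am, 11:45 am–1:30 pm.
3:15 pm–4:45 pm falls entirely outside B.

10:45 am–11:15 am, 11:45 am–1:30 pm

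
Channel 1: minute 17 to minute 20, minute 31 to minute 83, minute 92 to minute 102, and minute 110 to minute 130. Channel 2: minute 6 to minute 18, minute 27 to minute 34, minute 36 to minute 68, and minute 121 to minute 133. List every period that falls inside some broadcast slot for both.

minute 17 to minute 20 meets the second set on minute 17 to minute 18.
minute 31 to minute 83 meets the second set on minute 31 to minute 34, minute 36 to minute 68.
minute 92 to minute 102: no overlap with the second set.
minute 110 to minute 130 meets the second set on minute 121 to minute 130.

minute 17 to minute 18, minute 31 to minute 34, minute 36 to minute 68, minute 121 to minute 130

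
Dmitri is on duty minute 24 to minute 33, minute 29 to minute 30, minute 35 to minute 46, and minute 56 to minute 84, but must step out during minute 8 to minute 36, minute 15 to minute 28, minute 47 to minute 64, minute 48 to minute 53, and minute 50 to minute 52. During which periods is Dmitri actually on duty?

minute 36 to minute 46, minute 64 to minute 84

Merge the first list: minute 24 to minute 33, minute 35 to minute 46, minute 56 to minute 84.
Merge the second list: minute 8 to minute 36, minute 47 to minute 64.
minute 24 to minute 33: entirely removed.
minute 35 to minute 46 \ B = minute 36 to minute 46.
minute 56 to minute 84 \ B = minute 64 to minute 84.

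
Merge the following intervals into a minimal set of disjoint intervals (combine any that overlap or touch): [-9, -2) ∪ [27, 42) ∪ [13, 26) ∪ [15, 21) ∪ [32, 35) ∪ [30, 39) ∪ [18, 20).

Sort by start: [-9, -2), [13, 26), [15, 21), [18, 20), [27, 42), [30, 39), [32, 35).
[13, 26) is disjoint → start new block.
[15, 21) overlaps/touches [13, 26) → extend to [13, 26).
[18, 20) overlaps/touches [13, 26) → extend to [13, 26).
[27, 42) is disjoint → start new block.
[30, 39) overlaps/touches [27, 42) → extend to [27, 42).
[32, 35) overlaps/touches [27, 42) → extend to [27, 42).

[-9, -2) ∪ [13, 26) ∪ [27, 42)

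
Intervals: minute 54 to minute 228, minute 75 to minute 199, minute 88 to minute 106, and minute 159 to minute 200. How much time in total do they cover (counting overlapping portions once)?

Merged: minute 54 to minute 228.
Length: 174 minutes.

174 minutes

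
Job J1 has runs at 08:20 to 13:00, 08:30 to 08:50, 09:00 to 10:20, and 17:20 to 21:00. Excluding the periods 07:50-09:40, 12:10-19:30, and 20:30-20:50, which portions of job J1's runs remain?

09:40–12:10, 19:30–20:30, 20:50–21:00

First set merges to 08:20–13:00, 17:20–21:00.
08:20–13:00 minus B → 09:40–12:10.
17:20–21:00 minus B → 19:30–20:30, 20:50–21:00.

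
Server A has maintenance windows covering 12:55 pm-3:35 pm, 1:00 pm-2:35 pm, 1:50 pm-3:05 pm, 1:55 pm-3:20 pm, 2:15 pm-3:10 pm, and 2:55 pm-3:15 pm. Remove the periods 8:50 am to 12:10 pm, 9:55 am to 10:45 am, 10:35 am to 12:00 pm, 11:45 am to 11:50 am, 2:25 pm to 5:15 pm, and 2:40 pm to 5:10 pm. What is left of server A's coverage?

Merge the first list: 12:55 pm–3:35 pm.
Merge the second list: 8:50 am–12:10 pm, 2:25 pm–5:15 pm.
12:55 pm–3:35 pm with B removed leaves 12:55 pm–2:25 pm.

12:55 pm–2:25 pm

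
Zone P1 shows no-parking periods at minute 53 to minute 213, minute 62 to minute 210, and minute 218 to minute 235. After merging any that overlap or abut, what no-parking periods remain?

minute 53 to minute 213, minute 218 to minute 235

minute 62 to minute 210 overlaps/touches minute 53 to minute 213 → extend to minute 53 to minute 213.
minute 218 to minute 235 is disjoint → start new block.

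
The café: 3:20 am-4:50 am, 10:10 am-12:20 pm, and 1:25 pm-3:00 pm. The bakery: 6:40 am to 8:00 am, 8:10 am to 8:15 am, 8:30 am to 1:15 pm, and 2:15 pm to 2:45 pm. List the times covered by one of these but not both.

3:20 am–4:50 am, 6:40 am–8:00 am, 8:10 am–8:15 am, 8:30 am–10:10 am, 12:20 pm–1:15 pm, 1:25 pm–2:15 pm, 2:45 pm–3:00 pm

A but not B: 3:20 am–4:50 am, 1:25 pm–2:15 pm, 2:45 pm–3:00 pm.
B but not A: 6:40 am–8:00 am, 8:10 am–8:15 am, 8:30 am–10:10 am, 12:20 pm–1:15 pm.
Combining gives A △ B.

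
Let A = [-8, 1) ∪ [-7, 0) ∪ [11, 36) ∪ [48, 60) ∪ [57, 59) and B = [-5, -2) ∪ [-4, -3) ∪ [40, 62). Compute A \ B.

A, merged: [-8, 1), [11, 36), [48, 60).
B, merged: [-5, -2), [40, 62).
[-8, 1) with B removed leaves [-8, -5), [-2, 1).
[11, 36) is untouched.
[48, 60) lies entirely inside B → drops out.

[-8, -5) ∪ [-2, 1) ∪ [11, 36)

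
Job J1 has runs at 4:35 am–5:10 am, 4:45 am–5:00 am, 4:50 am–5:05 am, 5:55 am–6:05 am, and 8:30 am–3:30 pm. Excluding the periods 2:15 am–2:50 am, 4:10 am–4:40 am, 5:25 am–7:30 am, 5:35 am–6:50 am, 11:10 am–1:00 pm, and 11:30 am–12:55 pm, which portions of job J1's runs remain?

4:40 am-5:10 am, 8:30 am-11:10 am, 1:00 pm-3:30 pm

A, merged: 4:35 am-5:10 am, 5:55 am-6:05 am, 8:30 am-3:30 pm.
B, merged: 2:15 am-2:50 am, 4:10 am-4:40 am, 5:25 am-7:30 am, 11:10 am-1:00 pm.
4:35 am-5:10 am \ B = 4:40 am-5:10 am.
5:55 am-6:05 am: entirely removed.
8:30 am-3:30 pm \ B = 8:30 am-11:10 am, 1:00 pm-3:30 pm.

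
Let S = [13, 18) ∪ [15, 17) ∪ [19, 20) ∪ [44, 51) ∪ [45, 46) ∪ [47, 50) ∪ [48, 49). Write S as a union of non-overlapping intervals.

[13, 18) ∪ [19, 20) ∪ [44, 51)

[15, 17) overlaps/touches [13, 18) → extend to [13, 18).
[19, 20) is disjoint → start new block.
[44, 51) is disjoint → start new block.
[45, 46) overlaps/touches [44, 51) → extend to [44, 51).
[47, 50) overlaps/touches [44, 51) → extend to [44, 51).
[48, 49) overlaps/touches [44, 51) → extend to [44, 51).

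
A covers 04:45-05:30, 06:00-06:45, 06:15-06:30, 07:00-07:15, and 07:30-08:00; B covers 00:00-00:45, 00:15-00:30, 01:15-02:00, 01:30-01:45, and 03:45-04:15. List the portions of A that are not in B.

04:45–05:30, 06:00–06:45, 07:00–07:15, 07:30–08:00

A, merged: 04:45–05:30, 06:00–06:45, 07:00–07:15, 07:30–08:00.
B, merged: 00:00–00:45, 01:15–02:00, 03:45–04:15.
04:45–05:30 is untouched.
06:00–06:45 is untouched.
07:00–07:15 is untouched.
07:30–08:00 is untouched.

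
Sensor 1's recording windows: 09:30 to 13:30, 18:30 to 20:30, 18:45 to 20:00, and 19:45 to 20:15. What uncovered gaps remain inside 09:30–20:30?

13:30–18:30

After merging, the occupied span is 09:30–13:30, 18:30–20:30.
Gaps within 09:30–20:30: 13:30–18:30.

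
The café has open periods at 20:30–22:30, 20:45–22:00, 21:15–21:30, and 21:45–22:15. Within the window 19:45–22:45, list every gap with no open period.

19:45–20:30, 22:30–22:45

Covered (merged): 20:30–22:30.
Uncovered inside 19:45–22:45: 19:45–20:30, 22:30–22:45.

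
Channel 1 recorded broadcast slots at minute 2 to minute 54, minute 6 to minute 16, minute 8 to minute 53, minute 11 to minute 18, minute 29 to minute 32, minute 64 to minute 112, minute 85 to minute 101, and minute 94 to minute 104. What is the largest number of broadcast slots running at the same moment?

4

Sweep endpoints in order; track running count of active intervals.
Peak of 4 reached at minute 11.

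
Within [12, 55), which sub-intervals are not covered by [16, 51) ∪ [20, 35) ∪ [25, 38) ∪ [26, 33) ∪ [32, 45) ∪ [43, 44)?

[12, 16) ∪ [51, 55)

The merged coverage is [16, 51).
Complement within [12, 55): [12, 16), [51, 55).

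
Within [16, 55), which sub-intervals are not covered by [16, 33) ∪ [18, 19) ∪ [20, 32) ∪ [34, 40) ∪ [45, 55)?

[33, 34) ∪ [40, 45)

Covered (merged): [16, 33), [34, 40), [45, 55).
Complement within [16, 55): [33, 34), [40, 45).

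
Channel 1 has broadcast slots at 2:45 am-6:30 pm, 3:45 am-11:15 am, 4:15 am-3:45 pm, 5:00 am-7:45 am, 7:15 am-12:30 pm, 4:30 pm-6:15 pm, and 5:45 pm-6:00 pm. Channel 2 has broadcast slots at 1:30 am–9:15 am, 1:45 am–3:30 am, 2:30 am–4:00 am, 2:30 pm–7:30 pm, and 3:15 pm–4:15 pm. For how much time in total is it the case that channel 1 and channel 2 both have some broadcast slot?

First set merges to 2:45 am-6:30 pm.
Second set merges to 1:30 am-9:15 am, 2:30 pm-7:30 pm.
A ∩ B = 2:45 am-9:15 am, 2:30 pm-6:30 pm.
Total: 6 h 30 min + 4 h = 10 h 30 min.

10 h 30 min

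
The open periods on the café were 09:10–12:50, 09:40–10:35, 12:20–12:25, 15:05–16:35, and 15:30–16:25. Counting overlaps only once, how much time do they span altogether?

Merged: 09:10-12:50, 15:05-16:35.
Lengths: 3 h 40 min + 1 h 30 min = 5 h 10 min.

5 h 10 min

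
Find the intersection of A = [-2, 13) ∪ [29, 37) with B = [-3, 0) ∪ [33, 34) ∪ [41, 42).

[-2, 13) ∩ B → [-2, 0).
[29, 37) ∩ B → [33, 34).

[-2, 0) ∪ [33, 34)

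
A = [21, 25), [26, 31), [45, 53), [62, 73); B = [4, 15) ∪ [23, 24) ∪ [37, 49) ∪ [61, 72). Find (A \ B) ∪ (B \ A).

[4, 15) ∪ [21, 23) ∪ [24, 25) ∪ [26, 31) ∪ [37, 45) ∪ [49, 53) ∪ [61, 62) ∪ [72, 73)

A but not B: [21, 23), [24, 25), [26, 31), [49, 53), [72, 73).
B but not A: [4, 15), [37, 45), [61, 62).
Combining gives A △ B.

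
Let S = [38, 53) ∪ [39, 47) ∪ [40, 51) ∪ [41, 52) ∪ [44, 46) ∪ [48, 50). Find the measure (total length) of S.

Merged: [38, 53).
Length: 15.

15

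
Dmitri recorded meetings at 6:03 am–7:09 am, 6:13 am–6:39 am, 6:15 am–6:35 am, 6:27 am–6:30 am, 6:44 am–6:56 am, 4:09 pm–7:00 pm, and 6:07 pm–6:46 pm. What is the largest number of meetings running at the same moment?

4

Sweep endpoints in order; track running count of active intervals.
Peak of 4 reached at 6:27 am.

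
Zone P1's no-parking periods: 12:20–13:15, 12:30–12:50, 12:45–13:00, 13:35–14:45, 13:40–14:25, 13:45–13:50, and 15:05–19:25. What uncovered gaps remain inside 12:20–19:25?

After merging, the occupied span is 12:20–13:15, 13:35–14:45, 15:05–19:25.
Gaps within 12:20–19:25: 13:15–13:35, 14:45–15:05.

13:15–13:35, 14:45–15:05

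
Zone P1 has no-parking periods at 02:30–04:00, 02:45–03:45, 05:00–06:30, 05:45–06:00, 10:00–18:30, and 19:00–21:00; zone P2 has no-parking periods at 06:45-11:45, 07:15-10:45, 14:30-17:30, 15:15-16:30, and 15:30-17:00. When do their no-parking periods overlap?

Merge the first list: 02:30–04:00, 05:00–06:30, 10:00–18:30, 19:00–21:00.
Merge the second list: 06:45–11:45, 14:30–17:30.
02:30–04:00: no overlap with the second set.
05:00–06:30: no overlap with the second set.
10:00–18:30 meets the second set on 10:00–11:45, 14:30–17:30.
19:00–21:00: no overlap with the second set.

10:00–11:45, 14:30–17:30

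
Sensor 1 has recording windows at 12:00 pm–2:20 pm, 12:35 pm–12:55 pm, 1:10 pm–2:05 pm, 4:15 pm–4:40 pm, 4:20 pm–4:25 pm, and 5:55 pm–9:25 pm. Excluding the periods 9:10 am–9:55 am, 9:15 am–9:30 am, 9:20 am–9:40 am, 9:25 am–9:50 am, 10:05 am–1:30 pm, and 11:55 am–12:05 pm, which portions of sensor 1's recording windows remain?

Merge the first list: 12:00 pm-2:20 pm, 4:15 pm-4:40 pm, 5:55 pm-9:25 pm.
Merge the second list: 9:10 am-9:55 am, 10:05 am-1:30 pm.
12:00 pm-2:20 pm \ B = 1:30 pm-2:20 pm.
4:15 pm-4:40 pm: nothing removed.
5:55 pm-9:25 pm: nothing removed.

1:30 pm-2:20 pm, 4:15 pm-4:40 pm, 5:55 pm-9:25 pm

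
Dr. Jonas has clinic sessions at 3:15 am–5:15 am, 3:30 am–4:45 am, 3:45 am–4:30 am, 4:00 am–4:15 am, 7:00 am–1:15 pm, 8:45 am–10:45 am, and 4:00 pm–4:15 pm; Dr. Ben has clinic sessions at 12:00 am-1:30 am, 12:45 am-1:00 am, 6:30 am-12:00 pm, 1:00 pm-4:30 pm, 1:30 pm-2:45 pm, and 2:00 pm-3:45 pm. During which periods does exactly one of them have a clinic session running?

Merge the first list: 3:15 am-5:15 am, 7:00 am-1:15 pm, 4:00 pm-4:15 pm.
Merge the second list: 12:00 am-1:30 am, 6:30 am-12:00 pm, 1:00 pm-4:30 pm.
Only in the first: 3:15 am-5:15 am, 12:00 pm-1:00 pm.
Only in the second: 12:00 am-1:30 am, 6:30 am-7:00 am, 1:15 pm-4:00 pm, 4:15 pm-4:30 pm.
Together these are the periods covered by exactly one.

12:00 am-1:30 am, 3:15 am-5:15 am, 6:30 am-7:00 am, 12:00 pm-1:00 pm, 1:15 pm-4:00 pm, 4:15 pm-4:30 pm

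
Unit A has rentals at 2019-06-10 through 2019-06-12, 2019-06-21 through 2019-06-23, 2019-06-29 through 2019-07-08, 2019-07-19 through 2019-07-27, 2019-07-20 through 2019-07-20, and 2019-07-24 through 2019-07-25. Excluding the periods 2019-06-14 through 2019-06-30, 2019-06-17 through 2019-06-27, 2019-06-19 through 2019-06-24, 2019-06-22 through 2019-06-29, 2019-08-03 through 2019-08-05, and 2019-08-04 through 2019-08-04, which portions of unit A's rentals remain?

2019-06-10 through 2019-06-12, 2019-07-01 through 2019-07-08, 2019-07-19 through 2019-07-27

Merge the first list: 2019-06-10 through 2019-06-12, 2019-06-21 through 2019-06-23, 2019-06-29 through 2019-07-08, 2019-07-19 through 2019-07-27.
Merge the second list: 2019-06-14 through 2019-06-30, 2019-08-03 through 2019-08-05.
2019-06-10 through 2019-06-12: nothing removed.
2019-06-21 through 2019-06-23: entirely removed.
2019-06-29 through 2019-07-08 \ B = 2019-07-01 through 2019-07-08.
2019-07-19 through 2019-07-27: nothing removed.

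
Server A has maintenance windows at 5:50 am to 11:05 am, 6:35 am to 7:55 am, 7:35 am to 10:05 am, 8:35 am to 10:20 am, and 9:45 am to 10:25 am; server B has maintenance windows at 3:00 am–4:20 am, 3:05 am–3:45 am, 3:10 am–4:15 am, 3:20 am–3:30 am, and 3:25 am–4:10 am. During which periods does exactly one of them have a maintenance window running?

3:00 am–4:20 am, 5:50 am–11:05 am

Merge the first list: 5:50 am–11:05 am.
Merge the second list: 3:00 am–4:20 am.
Only in the first: 5:50 am–11:05 am.
Only in the second: 3:00 am–4:20 am.
Together these are the periods covered by exactly one.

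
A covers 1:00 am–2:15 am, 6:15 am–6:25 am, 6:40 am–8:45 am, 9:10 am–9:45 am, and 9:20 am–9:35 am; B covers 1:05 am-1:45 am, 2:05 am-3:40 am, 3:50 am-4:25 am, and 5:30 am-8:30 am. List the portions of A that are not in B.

1:00 am-1:05 am, 1:45 am-2:05 am, 8:30 am-8:45 am, 9:10 am-9:45 am

A, merged: 1:00 am-2:15 am, 6:15 am-6:25 am, 6:40 am-8:45 am, 9:10 am-9:45 am.
1:00 am-2:15 am \ B = 1:00 am-1:05 am, 1:45 am-2:05 am.
6:15 am-6:25 am: entirely removed.
6:40 am-8:45 am \ B = 8:30 am-8:45 am.
9:10 am-9:45 am: nothing removed.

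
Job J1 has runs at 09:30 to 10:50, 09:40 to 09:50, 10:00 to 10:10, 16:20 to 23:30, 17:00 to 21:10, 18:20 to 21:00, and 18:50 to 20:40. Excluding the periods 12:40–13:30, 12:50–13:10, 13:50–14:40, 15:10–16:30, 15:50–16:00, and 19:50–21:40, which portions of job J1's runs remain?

First set merges to 09:30-10:50, 16:20-23:30.
Second set merges to 12:40-13:30, 13:50-14:40, 15:10-16:30, 19:50-21:40.
09:30-10:50: no B overlap → unchanged.
16:20-23:30 minus B → 16:30-19:50, 21:40-23:30.

09:30-10:50, 16:30-19:50, 21:40-23:30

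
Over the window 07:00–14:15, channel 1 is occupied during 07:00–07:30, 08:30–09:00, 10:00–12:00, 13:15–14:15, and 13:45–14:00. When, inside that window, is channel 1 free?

07:30-08:30, 09:00-10:00, 12:00-13:15

The merged coverage is 07:00-07:30, 08:30-09:00, 10:00-12:00, 13:15-14:15.
Complement within 07:00-14:15: 07:30-08:30, 09:00-10:00, 12:00-13:15.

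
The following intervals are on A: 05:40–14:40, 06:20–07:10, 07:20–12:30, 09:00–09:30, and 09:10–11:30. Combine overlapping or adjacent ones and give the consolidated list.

06:20-07:10 overlaps/touches 05:40-14:40 → extend to 05:40-14:40.
07:20-12:30 overlaps/touches 05:40-14:40 → extend to 05:40-14:40.
09:00-09:30 overlaps/touches 05:40-14:40 → extend to 05:40-14:40.
09:10-11:30 overlaps/touches 05:40-14:40 → extend to 05:40-14:40.

05:40-14:40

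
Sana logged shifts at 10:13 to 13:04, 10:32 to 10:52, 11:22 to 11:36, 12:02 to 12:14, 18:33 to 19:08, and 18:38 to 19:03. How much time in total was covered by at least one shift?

3 h 26 min

Merged: 10:13-13:04, 18:33-19:08.
Lengths: 2 h 51 min + 35 min = 3 h 26 min.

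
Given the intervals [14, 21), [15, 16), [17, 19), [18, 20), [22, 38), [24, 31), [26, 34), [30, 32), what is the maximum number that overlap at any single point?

Sweep endpoints in order; track running count of active intervals.
Peak of 4 reached at 30.

4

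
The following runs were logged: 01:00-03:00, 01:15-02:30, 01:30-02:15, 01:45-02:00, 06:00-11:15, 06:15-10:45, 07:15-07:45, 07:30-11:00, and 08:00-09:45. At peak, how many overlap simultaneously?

4

At 01:45, 4 of the intervals are simultaneously active.
No point has more.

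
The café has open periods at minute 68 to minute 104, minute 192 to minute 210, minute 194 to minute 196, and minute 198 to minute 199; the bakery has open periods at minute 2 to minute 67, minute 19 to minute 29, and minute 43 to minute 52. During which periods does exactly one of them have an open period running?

A, merged: minute 68 to minute 104, minute 192 to minute 210.
B, merged: minute 2 to minute 67.
Only in the first: minute 68 to minute 104, minute 192 to minute 210.
Only in the second: minute 2 to minute 67.
Together these are the periods covered by exactly one.

minute 2 to minute 67, minute 68 to minute 104, minute 192 to minute 210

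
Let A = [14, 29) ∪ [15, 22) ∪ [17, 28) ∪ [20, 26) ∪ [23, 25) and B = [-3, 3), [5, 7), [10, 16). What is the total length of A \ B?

First set merges to [14, 29).
A \ B = [16, 29).
Total: 13.

13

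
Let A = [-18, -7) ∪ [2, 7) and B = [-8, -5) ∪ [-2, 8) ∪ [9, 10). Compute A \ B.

[-18, -7) with B removed leaves [-18, -8).
[2, 7) lies entirely inside B → drops out.

[-18, -8)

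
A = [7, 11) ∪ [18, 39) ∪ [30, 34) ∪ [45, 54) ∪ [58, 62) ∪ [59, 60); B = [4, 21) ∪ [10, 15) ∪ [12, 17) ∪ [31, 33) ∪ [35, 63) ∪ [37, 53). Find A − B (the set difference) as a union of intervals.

[21, 31) ∪ [33, 35)

First set merges to [7, 11), [18, 39), [45, 54), [58, 62).
Second set merges to [4, 21), [31, 33), [35, 63).
[7, 11): entirely removed.
[18, 39) \ B = [21, 31), [33, 35).
[45, 54): entirely removed.
[58, 62): entirely removed.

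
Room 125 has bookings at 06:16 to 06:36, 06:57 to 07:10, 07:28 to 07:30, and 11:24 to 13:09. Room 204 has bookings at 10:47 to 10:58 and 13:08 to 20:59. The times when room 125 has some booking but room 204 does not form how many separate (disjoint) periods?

4

A \ B = 06:16–06:36, 06:57–07:10, 07:28–07:30, 11:24–13:08.
That is 4 disjoint pieces.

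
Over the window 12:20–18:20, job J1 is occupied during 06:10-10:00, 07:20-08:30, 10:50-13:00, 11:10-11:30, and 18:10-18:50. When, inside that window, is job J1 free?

Covered (merged): 06:10–10:00, 10:50–13:00, 18:10–18:50.
Uncovered inside 12:20–18:20: 13:00–18:10.

13:00–18:10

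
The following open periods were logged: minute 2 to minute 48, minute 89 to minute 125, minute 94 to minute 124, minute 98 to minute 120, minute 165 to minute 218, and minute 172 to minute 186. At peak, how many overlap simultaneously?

3

Sweep endpoints in order; track running count of active intervals.
Peak of 3 reached at minute 98.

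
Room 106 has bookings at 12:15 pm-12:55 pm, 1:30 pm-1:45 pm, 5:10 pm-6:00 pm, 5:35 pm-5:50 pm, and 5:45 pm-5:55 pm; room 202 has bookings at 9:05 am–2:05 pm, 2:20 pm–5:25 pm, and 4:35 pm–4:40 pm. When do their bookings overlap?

A, merged: 12:15 pm-12:55 pm, 1:30 pm-1:45 pm, 5:10 pm-6:00 pm.
B, merged: 9:05 am-2:05 pm, 2:20 pm-5:25 pm.
12:15 pm-12:55 pm meets the second set on 12:15 pm-12:55 pm.
1:30 pm-1:45 pm meets the second set on 1:30 pm-1:45 pm.
5:10 pm-6:00 pm meets the second set on 5:10 pm-5:25 pm.

12:15 pm-12:55 pm, 1:30 pm-1:45 pm, 5:10 pm-5:25 pm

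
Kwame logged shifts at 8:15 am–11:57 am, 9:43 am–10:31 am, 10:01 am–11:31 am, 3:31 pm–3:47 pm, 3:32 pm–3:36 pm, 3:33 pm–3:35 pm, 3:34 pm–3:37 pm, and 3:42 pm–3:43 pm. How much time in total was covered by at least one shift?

Merged: 8:15 am–11:57 am, 3:31 pm–3:47 pm.
Lengths: 3 h 42 min + 16 min = 3 h 58 min.

3 h 58 min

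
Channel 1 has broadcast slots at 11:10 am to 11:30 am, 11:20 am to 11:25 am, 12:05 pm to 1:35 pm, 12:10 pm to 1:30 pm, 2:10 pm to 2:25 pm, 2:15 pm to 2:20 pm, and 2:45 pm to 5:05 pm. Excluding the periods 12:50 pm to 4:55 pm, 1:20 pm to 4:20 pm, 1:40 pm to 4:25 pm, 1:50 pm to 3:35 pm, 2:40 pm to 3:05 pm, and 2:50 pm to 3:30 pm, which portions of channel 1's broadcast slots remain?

Merge the first list: 11:10 am-11:30 am, 12:05 pm-1:35 pm, 2:10 pm-2:25 pm, 2:45 pm-5:05 pm.
Merge the second list: 12:50 pm-4:55 pm.
11:10 am-11:30 am is untouched.
12:05 pm-1:35 pm with B removed leaves 12:05 pm-12:50 pm.
2:10 pm-2:25 pm lies entirely inside B → drops out.
2:45 pm-5:05 pm with B removed leaves 4:55 pm-5:05 pm.

11:10 am-11:30 am, 12:05 pm-12:50 pm, 4:55 pm-5:05 pm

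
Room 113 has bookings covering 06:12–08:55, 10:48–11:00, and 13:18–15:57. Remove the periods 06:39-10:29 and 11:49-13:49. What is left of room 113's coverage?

06:12-08:55 \ B = 06:12-06:39.
10:48-11:00: nothing removed.
13:18-15:57 \ B = 13:49-15:57.

06:12-06:39, 10:48-11:00, 13:49-15:57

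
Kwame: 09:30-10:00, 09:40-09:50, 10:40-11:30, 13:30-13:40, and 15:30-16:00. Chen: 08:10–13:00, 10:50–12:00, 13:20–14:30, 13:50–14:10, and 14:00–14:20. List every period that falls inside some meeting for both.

Merge the first list: 09:30–10:00, 10:40–11:30, 13:30–13:40, 15:30–16:00.
Merge the second list: 08:10–13:00, 13:20–14:30.
09:30–10:00 overlaps B on 09:30–10:00.
10:40–11:30 overlaps B on 10:40–11:30.
13:30–13:40 overlaps B on 13:30–13:40.
15:30–16:00 falls entirely outside B.

09:30–10:00, 10:40–11:30, 13:30–13:40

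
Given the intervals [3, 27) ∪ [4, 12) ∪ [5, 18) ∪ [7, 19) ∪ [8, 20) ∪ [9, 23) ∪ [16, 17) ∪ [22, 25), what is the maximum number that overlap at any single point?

Walk the sorted start/end points keeping a running depth.
The depth first hits 6 at 9.

6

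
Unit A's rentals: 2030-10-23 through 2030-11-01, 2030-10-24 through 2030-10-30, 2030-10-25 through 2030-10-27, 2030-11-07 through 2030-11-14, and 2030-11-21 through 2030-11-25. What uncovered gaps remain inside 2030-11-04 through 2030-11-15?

The merged coverage is 2030-10-23 through 2030-11-01, 2030-11-07 through 2030-11-14, 2030-11-21 through 2030-11-25.
Uncovered inside 2030-11-04 through 2030-11-15: 2030-11-04 through 2030-11-06, 2030-11-15 through 2030-11-15.

2030-11-04 through 2030-11-06, 2030-11-15 through 2030-11-15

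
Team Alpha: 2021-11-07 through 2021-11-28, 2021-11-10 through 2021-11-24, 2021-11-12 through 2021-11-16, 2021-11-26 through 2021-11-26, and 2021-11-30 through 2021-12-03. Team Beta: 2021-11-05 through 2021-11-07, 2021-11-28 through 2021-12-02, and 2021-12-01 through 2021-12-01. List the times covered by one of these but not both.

A, merged: 2021-11-07 through 2021-11-28, 2021-11-30 through 2021-12-03.
B, merged: 2021-11-05 through 2021-11-07, 2021-11-28 through 2021-12-02.
Only in the first: 2021-11-08 through 2021-11-27, 2021-12-03 through 2021-12-03.
Only in the second: 2021-11-05 through 2021-11-06, 2021-11-29 through 2021-11-29.
Together these are the periods covered by exactly one.

2021-11-05 through 2021-11-06, 2021-11-08 through 2021-11-27, 2021-11-29 through 2021-11-29, 2021-12-03 through 2021-12-03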